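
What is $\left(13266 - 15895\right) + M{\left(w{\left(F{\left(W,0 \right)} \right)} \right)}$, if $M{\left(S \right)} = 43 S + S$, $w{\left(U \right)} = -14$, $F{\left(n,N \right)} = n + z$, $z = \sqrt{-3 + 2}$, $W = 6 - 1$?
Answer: $-3245$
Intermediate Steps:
$W = 5$ ($W = 6 - 1 = 5$)
$z = i$ ($z = \sqrt{-1} = i \approx 1.0 i$)
$F{\left(n,N \right)} = i + n$ ($F{\left(n,N \right)} = n + i = i + n$)
$M{\left(S \right)} = 44 S$
$\left(13266 - 15895\right) + M{\left(w{\left(F{\left(W,0 \right)} \right)} \right)} = \left(13266 - 15895\right) + 44 \left(-14\right) = \left(13266 - 15895\right) - 616 = -2629 - 616 = -3245$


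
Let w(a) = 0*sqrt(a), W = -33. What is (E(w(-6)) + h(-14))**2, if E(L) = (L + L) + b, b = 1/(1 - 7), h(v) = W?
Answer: 39601/36 ≈ 1100.0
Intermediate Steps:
h(v) = -33
w(a) = 0
b = -1/6 (b = 1/(-6) = -1/6 ≈ -0.16667)
E(L) = -1/6 + 2*L (E(L) = (L + L) - 1/6 = 2*L - 1/6 = -1/6 + 2*L)
(E(w(-6)) + h(-14))**2 = ((-1/6 + 2*0) - 33)**2 = ((-1/6 + 0) - 33)**2 = (-1/6 - 33)**2 = (-199/6)**2 = 39601/36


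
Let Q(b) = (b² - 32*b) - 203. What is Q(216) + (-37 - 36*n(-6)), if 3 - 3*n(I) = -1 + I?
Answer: 39384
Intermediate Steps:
n(I) = 4/3 - I/3 (n(I) = 1 - (-1 + I)/3 = 1 + (⅓ - I/3) = 4/3 - I/3)
Q(b) = -203 + b² - 32*b
Q(216) + (-37 - 36*n(-6)) = (-203 + 216² - 32*216) + (-37 - 36*(4/3 - ⅓*(-6))) = (-203 + 46656 - 6912) + (-37 - 36*(4/3 + 2)) = 39541 + (-37 - 36*10/3) = 39541 + (-37 - 120) = 39541 - 157 = 39384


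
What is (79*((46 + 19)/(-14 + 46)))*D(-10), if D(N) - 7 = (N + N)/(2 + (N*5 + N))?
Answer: 1093755/928 ≈ 1178.6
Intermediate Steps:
D(N) = 7 + 2*N/(2 + 6*N) (D(N) = 7 + (N + N)/(2 + (N*5 + N)) = 7 + (2*N)/(2 + (5*N + N)) = 7 + (2*N)/(2 + 6*N) = 7 + 2*N/(2 + 6*N))
(79*((46 + 19)/(-14 + 46)))*D(-10) = (79*((46 + 19)/(-14 + 46)))*((7 + 22*(-10))/(1 + 3*(-10))) = (79*(65/32))*((7 - 220)/(1 - 30)) = (79*(65*(1/32)))*(-213/(-29)) = (79*(65/32))*(-1/29*(-213)) = (5135/32)*(213/29) = 1093755/928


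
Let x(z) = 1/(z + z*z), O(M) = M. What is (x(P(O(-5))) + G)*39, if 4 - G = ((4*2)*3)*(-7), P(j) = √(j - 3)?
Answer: 20111/3 - 13*I*√2/12 ≈ 6703.7 - 1.5321*I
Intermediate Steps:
P(j) = √(-3 + j)
x(z) = 1/(z + z²)
G = 172 (G = 4 - (4*2)*3*(-7) = 4 - 8*3*(-7) = 4 - 24*(-7) = 4 - 1*(-168) = 4 + 168 = 172)
(x(P(O(-5))) + G)*39 = (1/((√(-3 - 5))*(1 + √(-3 - 5))) + 172)*39 = (1/((√(-8))*(1 + √(-8))) + 172)*39 = (1/(((2*I*√2))*(1 + 2*I*√2)) + 172)*39 = ((-I*√2/4)/(1 + 2*I*√2) + 172)*39 = (-I*√2/(4*(1 + 2*I*√2)) + 172)*39 = (172 - I*√2/(4*(1 + 2*I*√2)))*39 = 6708 - 39*I*√2/(4*(1 + 2*I*√2))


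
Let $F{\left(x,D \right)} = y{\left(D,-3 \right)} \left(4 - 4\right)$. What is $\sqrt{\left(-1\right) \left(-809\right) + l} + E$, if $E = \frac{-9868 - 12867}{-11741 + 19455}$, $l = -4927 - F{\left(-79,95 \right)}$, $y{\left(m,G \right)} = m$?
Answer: $- \frac{22735}{7714} + i \sqrt{4118} \approx -2.9472 + 64.172 i$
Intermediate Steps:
$F{\left(x,D \right)} = 0$ ($F{\left(x,D \right)} = D \left(4 - 4\right) = D 0 = 0$)
$l = -4927$ ($l = -4927 - 0 = -4927 + 0 = -4927$)
$E = - \frac{22735}{7714} \approx -2.9472$
$\sqrt{\left(-1\right) \left(-809\right) + l} + E = \sqrt{\left(-1\right) \left(-809\right) - 4927} - \frac{22735}{7714} = \sqrt{809 - 4927} - \frac{22735}{7714} = \sqrt{-4118} - \frac{22735}{7714} = i \sqrt{4118} - \frac{22735}{7714} = - \frac{22735}{7714} + i \sqrt{4118}$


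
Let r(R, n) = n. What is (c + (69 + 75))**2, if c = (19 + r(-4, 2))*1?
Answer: 27225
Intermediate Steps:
c = 21 (c = (19 + 2)*1 = 21*1 = 21)
(c + (69 + 75))**2 = (21 + (69 + 75))**2 = (21 + 144)**2 = 165**2 = 27225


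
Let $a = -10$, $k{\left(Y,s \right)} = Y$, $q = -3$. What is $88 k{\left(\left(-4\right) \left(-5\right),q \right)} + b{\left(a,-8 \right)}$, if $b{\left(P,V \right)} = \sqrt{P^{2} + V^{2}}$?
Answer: $1760 + 2 \sqrt{41} \approx 1772.8$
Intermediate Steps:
$88 k{\left(\left(-4\right) \left(-5\right),q \right)} + b{\left(a,-8 \right)} = 88 \left(\left(-4\right) \left(-5\right)\right) + \sqrt{\left(-10\right)^{2} + \left(-8\right)^{2}} = 88 \cdot 20 + \sqrt{100 + 64} = 1760 + \sqrt{164} = 1760 + 2 \sqrt{41}$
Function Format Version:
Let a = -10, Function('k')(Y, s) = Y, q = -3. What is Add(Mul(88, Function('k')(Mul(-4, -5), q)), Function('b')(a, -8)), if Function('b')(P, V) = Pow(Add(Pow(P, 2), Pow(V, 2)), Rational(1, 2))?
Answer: Add(1760, Mul(2, Pow(41, Rational(1, 2)))) ≈ 1772.8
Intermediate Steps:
Add(Mul(88, Function('k')(Mul(-4, -5), q)), Function('b')(a, -8)) = Add(Mul(88, Mul(-4, -5)), Pow(Add(Pow(-10, 2), Pow(-8, 2)), Rational(1, 2))) = Add(Mul(88, 20), Pow(Add(100, 64), Rational(1, 2))) = Add(1760, Pow(164, Rational(1, 2))) = Add(1760, Mul(2, Pow(41, Rational(1, 2))))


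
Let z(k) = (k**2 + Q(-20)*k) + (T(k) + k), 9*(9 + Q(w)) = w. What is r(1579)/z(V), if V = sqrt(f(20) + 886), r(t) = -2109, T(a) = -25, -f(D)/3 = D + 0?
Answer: -136834029/44978417 - 1746252*sqrt(826)/44978417 ≈ -4.1580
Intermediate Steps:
f(D) = -3*D (f(D) = -3*(D + 0) = -3*D)
V = sqrt(826) (V = sqrt(-3*20 + 886) = sqrt(-60 + 886) = sqrt(826) ≈ 28.740)
Q(w) = -9 + w/9
z(k) = -25 + k**2 - 92*k/9 (z(k) = (k**2 + (-9 + (1/9)*(-20))*k) + (-25 + k) = (k**2 + (-9 - 20/9)*k) + (-25 + k) = (k**2 - 101*k/9) + (-25 + k) = -25 + k**2 - 92*k/9)
r(1579)/z(V) = -2109/(-25 + (sqrt(826))**2 - 92*sqrt(826)/9) = -2109/(-25 + 826 - 92*sqrt(826)/9) = -2109/(801 - 92*sqrt(826)/9)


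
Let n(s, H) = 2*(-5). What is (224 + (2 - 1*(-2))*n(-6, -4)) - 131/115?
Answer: 21029/115 ≈ 182.86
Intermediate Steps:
n(s, H) = -10
(224 + (2 - 1*(-2))*n(-6, -4)) - 131/115 = (224 + (2 - 1*(-2))*(-10)) - 131/115 = (224 + (2 + 2)*(-10)) - 131*1/115 = (224 + 4*(-10)) - 131/115 = (224 - 40) - 131/115 = 184 - 131/115 = 21029/115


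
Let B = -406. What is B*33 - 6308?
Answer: -19706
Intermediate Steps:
B*33 - 6308 = -406*33 - 6308 = -13398 - 6308 = -19706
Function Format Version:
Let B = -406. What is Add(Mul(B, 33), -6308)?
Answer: -19706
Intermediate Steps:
Add(Mul(B, 33), -6308) = Add(Mul(-406, 33), -6308) = Add(-13398, -6308) = -19706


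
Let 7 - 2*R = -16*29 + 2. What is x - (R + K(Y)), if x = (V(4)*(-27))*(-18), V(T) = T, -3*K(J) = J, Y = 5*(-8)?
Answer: 10177/6 ≈ 1696.2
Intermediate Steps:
Y = -40
K(J) = -J/3
x = 1944 (x = (4*(-27))*(-18) = -108*(-18) = 1944)
R = 469/2 (R = 7/2 - (-16*29 + 2)/2 = 7/2 - (-464 + 2)/2 = 7/2 - ½*(-462) = 7/2 + 231 = 469/2 ≈ 234.50)
x - (R + K(Y)) = 1944 - (469/2 - ⅓*(-40)) = 1944 - (469/2 + 40/3) = 1944 - 1*1487/6 = 1944 - 1487/6 = 10177/6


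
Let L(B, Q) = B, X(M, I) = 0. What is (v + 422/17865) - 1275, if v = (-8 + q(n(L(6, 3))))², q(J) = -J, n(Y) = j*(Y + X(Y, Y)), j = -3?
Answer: -20990953/17865 ≈ -1175.0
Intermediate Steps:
n(Y) = -3*Y (n(Y) = -3*(Y + 0) = -3*Y)
v = 100 (v = (-8 - (-3)*6)² = (-8 - 1*(-18))² = (-8 + 18)² = 10² = 100)
(v + 422/17865) - 1275 = (100 + 422/17865) - 1275 = 1786922/17865 - 1275 = -20990953/17865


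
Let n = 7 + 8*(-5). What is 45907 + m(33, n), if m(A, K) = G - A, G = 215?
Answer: 46089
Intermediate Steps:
n = -33 (n = 7 - 40 = -33)
m(A, K) = 215 - A
45907 + m(33, n) = 45907 + (215 - 1*33) = 45907 + (215 - 33) = 45907 + 182 = 46089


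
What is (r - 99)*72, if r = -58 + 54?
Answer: -7416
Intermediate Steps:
r = -4
(r - 99)*72 = (-4 - 99)*72 = -103*72 = -7416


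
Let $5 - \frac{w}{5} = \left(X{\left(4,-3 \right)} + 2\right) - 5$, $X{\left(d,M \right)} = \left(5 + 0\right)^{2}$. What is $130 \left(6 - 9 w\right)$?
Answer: $100230$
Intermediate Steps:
$X{\left(d,M \right)} = 25$ ($X{\left(d,M \right)} = 5^{2} = 25$)
$w = -85$ ($w = 25 - 5 \left(\left(25 + 2\right) - 5\right) = 25 - 5 \left(27 - 5\right) = 25 - 110 = -85$)
$130 \left(6 - 9 w\right) = 130 \left(6 - -765\right) = 130 \left(6 + 765\right) = 130 \cdot 771 = 100230$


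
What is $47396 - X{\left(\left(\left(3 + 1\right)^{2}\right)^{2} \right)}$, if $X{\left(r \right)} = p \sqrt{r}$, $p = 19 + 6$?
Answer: $46996$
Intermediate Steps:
$p = 25$
$X{\left(r \right)} = 25 \sqrt{r}$
$47396 - X{\left(\left(\left(3 + 1\right)^{2}\right)^{2} \right)} = 47396 - 25 \sqrt{\left(\left(3 + 1\right)^{2}\right)^{2}} = 47396 - 25 \sqrt{\left(4^{2}\right)^{2}} = 47396 - 25 \sqrt{16^{2}} = 47396 - 25 \sqrt{256} = 47396 - 25 \cdot 16 = 47396 - 400 = 46996$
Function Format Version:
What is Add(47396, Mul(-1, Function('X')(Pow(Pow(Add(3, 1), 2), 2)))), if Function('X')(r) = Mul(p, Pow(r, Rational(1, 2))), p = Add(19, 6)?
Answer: 46996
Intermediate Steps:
p = 25
Function('X')(r) = Mul(25, Pow(r, Rational(1, 2)))
Add(47396, Mul(-1, Function('X')(Pow(Pow(Add(3, 1), 2), 2)))) = Add(47396, Mul(-1, Mul(25, Pow(Pow(Pow(Add(3, 1), 2), 2), Rational(1, 2))))) = Add(47396, Mul(-1, Mul(25, Pow(Pow(Pow(4, 2), 2), Rational(1, 2))))) = Add(47396, Mul(-1, Mul(25, Pow(Pow(16, 2), Rational(1, 2))))) = Add(47396, Mul(-1, Mul(25, Pow(256, Rational(1, 2))))) = Add(47396, Mul(-1, Mul(25, 16))) = Add(47396, Mul(-1, 400)) = Add(47396, -400) = 46996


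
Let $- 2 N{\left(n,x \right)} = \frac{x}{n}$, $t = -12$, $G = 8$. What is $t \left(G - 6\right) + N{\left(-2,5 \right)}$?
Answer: $- \frac{91}{4} \approx -22.75$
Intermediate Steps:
$N{\left(n,x \right)} = - \frac{x}{2 n}$ ($N{\left(n,x \right)} = - \frac{x \frac{1}{n}}{2} = - \frac{x}{2 n}$)
$t \left(G - 6\right) + N{\left(-2,5 \right)} = - 12 \left(8 - 6\right) - \frac{5}{2 \left(-2\right)} = \left(-12\right) 2 - \frac{5}{2} \left(- \frac{1}{2}\right) = -24 + \frac{5}{4} = - \frac{91}{4}$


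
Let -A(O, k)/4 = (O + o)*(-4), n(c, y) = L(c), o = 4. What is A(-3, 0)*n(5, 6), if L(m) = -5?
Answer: -80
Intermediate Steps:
n(c, y) = -5
A(O, k) = 64 + 16*O (A(O, k) = -4*(O + 4)*(-4) = -4*(4 + O)*(-4) = -4*(-16 - 4*O) = 64 + 16*O)
A(-3, 0)*n(5, 6) = (64 + 16*(-3))*(-5) = (64 - 48)*(-5) = 16*(-5) = -80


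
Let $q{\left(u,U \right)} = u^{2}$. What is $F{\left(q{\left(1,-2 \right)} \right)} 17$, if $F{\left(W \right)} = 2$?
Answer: $34$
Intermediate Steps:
$F{\left(q{\left(1,-2 \right)} \right)} 17 = 2 \cdot 17 = 34$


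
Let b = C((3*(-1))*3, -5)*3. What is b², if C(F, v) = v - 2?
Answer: 441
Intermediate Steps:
C(F, v) = -2 + v
b = -21 (b = (-2 - 5)*3 = -7*3 = -21)
b² = (-21)² = 441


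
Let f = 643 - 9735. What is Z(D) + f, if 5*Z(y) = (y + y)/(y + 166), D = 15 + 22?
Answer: -9228306/1015 ≈ -9091.9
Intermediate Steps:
D = 37
Z(y) = 2*y/(5*(166 + y)) (Z(y) = ((y + y)/(y + 166))/5 = ((2*y)/(166 + y))/5 = (2*y/(166 + y))/5 = 2*y/(5*(166 + y)))
f = -9092
Z(D) + f = (⅖)*37/(166 + 37) - 9092 = (⅖)*37/203 - 9092 = (⅖)*37*(1/203) - 9092 = 74/1015 - 9092 = -9228306/1015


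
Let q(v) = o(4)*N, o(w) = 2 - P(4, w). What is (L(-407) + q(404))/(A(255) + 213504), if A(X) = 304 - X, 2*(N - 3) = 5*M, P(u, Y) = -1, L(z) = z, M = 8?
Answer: -338/213553 ≈ -0.0015827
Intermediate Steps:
N = 23 (N = 3 + (5*8)/2 = 3 + (½)*40 = 3 + 20 = 23)
o(w) = 3 (o(w) = 2 - 1*(-1) = 2 + 1 = 3)
q(v) = 69 (q(v) = 3*23 = 69)
(L(-407) + q(404))/(A(255) + 213504) = (-407 + 69)/((304 - 1*255) + 213504) = -338/((304 - 255) + 213504) = -338/(49 + 213504) = -338/213553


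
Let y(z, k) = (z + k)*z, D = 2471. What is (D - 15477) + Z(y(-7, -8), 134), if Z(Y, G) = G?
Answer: -12872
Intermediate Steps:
y(z, k) = z*(k + z) (y(z, k) = (k + z)*z = z*(k + z))
(D - 15477) + Z(y(-7, -8), 134) = (2471 - 15477) + 134 = -13006 + 134 = -12872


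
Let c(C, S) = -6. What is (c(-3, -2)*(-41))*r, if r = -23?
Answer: -5658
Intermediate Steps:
(c(-3, -2)*(-41))*r = -6*(-41)*(-23) = 246*(-23) = -5658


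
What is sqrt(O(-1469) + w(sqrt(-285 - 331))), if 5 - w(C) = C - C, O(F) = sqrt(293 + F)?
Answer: sqrt(5 + 14*I*sqrt(6)) ≈ 4.4528 + 3.8507*I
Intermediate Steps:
w(C) = 5 (w(C) = 5 - (C - C) = 5 - 1*0 = 5 + 0 = 5)
sqrt(O(-1469) + w(sqrt(-285 - 331))) = sqrt(sqrt(293 - 1469) + 5) = sqrt(sqrt(-1176) + 5) = sqrt(14*I*sqrt(6) + 5) = sqrt(5 + 14*I*sqrt(6))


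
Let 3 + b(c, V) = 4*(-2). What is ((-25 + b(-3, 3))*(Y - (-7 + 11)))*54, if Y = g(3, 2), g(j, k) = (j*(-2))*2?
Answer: 31104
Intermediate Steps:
b(c, V) = -11 (b(c, V) = -3 + 4*(-2) = -3 - 8 = -11)
g(j, k) = -4*j (g(j, k) = -2*j*2 = -4*j)
Y = -12 (Y = -4*3 = -12)
((-25 + b(-3, 3))*(Y - (-7 + 11)))*54 = ((-25 - 11)*(-12 - (-7 + 11)))*54 = -36*(-12 - 1*4)*54 = -36*(-12 - 4)*54 = -36*(-16)*54 = 576*54 = 31104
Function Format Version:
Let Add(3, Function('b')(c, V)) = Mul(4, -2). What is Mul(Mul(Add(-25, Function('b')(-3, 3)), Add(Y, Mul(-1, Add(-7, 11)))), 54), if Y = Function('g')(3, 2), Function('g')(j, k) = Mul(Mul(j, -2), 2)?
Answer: 31104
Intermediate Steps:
Function('b')(c, V) = -11 (Function('b')(c, V) = Add(-3, Mul(4, -2)) = Add(-3, -8) = -11)
Function('g')(j, k) = Mul(-4, j) (Function('g')(j, k) = Mul(Mul(-2, j), 2) = Mul(-4, j))
Y = -12 (Y = Mul(-4, 3) = -12)
Mul(Mul(Add(-25, Function('b')(-3, 3)), Add(Y, Mul(-1, Add(-7, 11)))), 54) = Mul(Mul(Add(-25, -11), Add(-12, Mul(-1, Add(-7, 11)))), 54) = Mul(Mul(-36, Add(-12, Mul(-1, 4))), 54) = Mul(Mul(-36, Add(-12, -4)), 54) = Mul(Mul(-36, -16), 54) = Mul(576, 54) = 31104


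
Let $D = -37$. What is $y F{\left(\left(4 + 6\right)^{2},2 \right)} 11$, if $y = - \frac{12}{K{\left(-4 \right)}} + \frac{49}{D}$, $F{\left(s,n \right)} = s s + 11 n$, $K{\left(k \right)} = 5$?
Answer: $- \frac{75956738}{185} \approx -4.1058 \cdot 10^{5}$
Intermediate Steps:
$F{\left(s,n \right)} = s^{2} + 11 n$
$y = - \frac{689}{185}$ ($y = - \frac{12}{5} + \frac{49}{-37} = \left(-12\right) \frac{1}{5} + 49 \left(- \frac{1}{37}\right) = - \frac{12}{5} - \frac{49}{37} = - \frac{689}{185} \approx -3.7243$)
$y F{\left(\left(4 + 6\right)^{2},2 \right)} 11 = - \frac{689 \left(\left(\left(4 + 6\right)^{2}\right)^{2} + 11 \cdot 2\right)}{185} \cdot 11 = - \frac{689 \left(\left(10^{2}\right)^{2} + 22\right)}{185} \cdot 11 = - \frac{689 \left(100^{2} + 22\right)}{185} \cdot 11 = - \frac{689 \left(10000 + 22\right)}{185} \cdot 11 = \left(- \frac{689}{185}\right) 10022 \cdot 11 = \left(- \frac{6905158}{185}\right) 11 = - \frac{75956738}{185}$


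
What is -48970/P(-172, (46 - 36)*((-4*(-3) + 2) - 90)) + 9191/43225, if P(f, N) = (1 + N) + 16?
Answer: 23335793/352925 ≈ 66.121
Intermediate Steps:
P(f, N) = 17 + N
-48970/P(-172, (46 - 36)*((-4*(-3) + 2) - 90)) + 9191/43225 = -48970/(17 + (46 - 36)*((-4*(-3) + 2) - 90)) + 9191/43225 = -48970/(17 + 10*((12 + 2) - 90)) + 9191*(1/43225) = -48970/(17 + 10*(14 - 90)) + 101/475 = -48970/(17 + 10*(-76)) + 101/475 = -48970/(17 - 760) + 101/475 = -48970/(-743) + 101/475 = -48970*(-1/743) + 101/475 = 48970/743 + 101/475 = 23335793/352925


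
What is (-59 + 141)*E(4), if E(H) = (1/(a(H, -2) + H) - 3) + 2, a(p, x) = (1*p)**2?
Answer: -779/10 ≈ -77.900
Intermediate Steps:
a(p, x) = p**2
E(H) = -1 + 1/(H + H**2) (E(H) = (1/(H**2 + H) - 3) + 2 = (1/(H + H**2) - 3) + 2 = (-3 + 1/(H + H**2)) + 2 = -1 + 1/(H + H**2))
(-59 + 141)*E(4) = (-59 + 141)*((1 - 1*4 - 1*4**2)/(4*(1 + 4))) = 82*((1/4)*(1 - 4 - 1*16)/5) = 82*((1/4)*(1/5)*(1 - 4 - 16)) = 82*((1/4)*(1/5)*(-19)) = 82*(-19/20) = -779/10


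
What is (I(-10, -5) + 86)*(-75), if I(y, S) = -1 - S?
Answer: -6750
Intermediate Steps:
(I(-10, -5) + 86)*(-75) = ((-1 - 1*(-5)) + 86)*(-75) = ((-1 + 5) + 86)*(-75) = (4 + 86)*(-75) = 90*(-75) = -6750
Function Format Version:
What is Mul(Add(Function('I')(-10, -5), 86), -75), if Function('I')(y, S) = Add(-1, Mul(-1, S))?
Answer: -6750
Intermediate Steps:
Mul(Add(Function('I')(-10, -5), 86), -75) = Mul(Add(Add(-1, Mul(-1, -5)), 86), -75) = Mul(Add(Add(-1, 5), 86), -75) = Mul(Add(4, 86), -75) = Mul(90, -75) = -6750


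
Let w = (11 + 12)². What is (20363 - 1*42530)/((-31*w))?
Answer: 22167/16399 ≈ 1.3517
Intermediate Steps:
w = 529 (w = 23² = 529)
(20363 - 1*42530)/((-31*w)) = (20363 - 1*42530)/((-31*529)) = (20363 - 42530)/(-16399) = -22167*(-1/16399) = 22167/16399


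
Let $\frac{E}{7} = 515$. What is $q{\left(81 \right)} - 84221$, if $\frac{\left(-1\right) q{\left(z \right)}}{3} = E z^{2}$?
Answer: $-71041436$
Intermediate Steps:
$E = 3605$ ($E = 7 \cdot 515 = 3605$)
$q{\left(z \right)} = - 10815 z^{2}$ ($q{\left(z \right)} = - 3 \cdot 3605 z^{2} = - 10815 z^{2}$)
$q{\left(81 \right)} - 84221 = - 10815 \cdot 81^{2} - 84221 = \left(-10815\right) 6561 - 84221 = -70957215 - 84221 = -71041436$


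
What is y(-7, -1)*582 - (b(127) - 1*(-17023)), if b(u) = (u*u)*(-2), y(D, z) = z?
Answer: 14653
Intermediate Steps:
b(u) = -2*u² (b(u) = u²*(-2) = -2*u²)
y(-7, -1)*582 - (b(127) - 1*(-17023)) = -1*582 - (-2*127² - 1*(-17023)) = -582 - (-2*16129 + 17023) = -582 - (-32258 + 17023) = -582 - 1*(-15235) = -582 + 15235 = 14653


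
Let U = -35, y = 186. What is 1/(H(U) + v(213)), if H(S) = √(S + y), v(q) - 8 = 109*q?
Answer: 23225/539400474 - √151/539400474 ≈ 4.3034e-5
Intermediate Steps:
v(q) = 8 + 109*q
H(S) = √(186 + S) (H(S) = √(S + 186) = √(186 + S))
1/(H(U) + v(213)) = 1/(√(186 - 35) + (8 + 109*213)) = 1/(√151 + (8 + 23217)) = 1/(√151 + 23225) = 1/(23225 + √151)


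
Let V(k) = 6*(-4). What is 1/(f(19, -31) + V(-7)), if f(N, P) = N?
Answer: -⅕ ≈ -0.20000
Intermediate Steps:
V(k) = -24
1/(f(19, -31) + V(-7)) = 1/(19 - 24) = 1/(-5) = -⅕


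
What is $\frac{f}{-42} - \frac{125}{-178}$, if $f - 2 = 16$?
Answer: $\frac{341}{1246} \approx 0.27368$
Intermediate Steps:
$f = 18$ ($f = 2 + 16 = 18$)
$\frac{f}{-42} - \frac{125}{-178} = \frac{18}{-42} - \frac{125}{-178} = 18 \left(- \frac{1}{42}\right) - - \frac{125}{178} = - \frac{3}{7} + \frac{125}{178} = \frac{341}{1246}$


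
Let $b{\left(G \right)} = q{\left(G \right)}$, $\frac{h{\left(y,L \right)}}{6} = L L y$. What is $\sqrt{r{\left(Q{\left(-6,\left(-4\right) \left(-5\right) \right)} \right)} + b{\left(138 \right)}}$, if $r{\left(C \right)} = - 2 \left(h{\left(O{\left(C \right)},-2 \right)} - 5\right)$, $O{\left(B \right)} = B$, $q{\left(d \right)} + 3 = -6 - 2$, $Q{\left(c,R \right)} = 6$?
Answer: $17 i \approx 17.0 i$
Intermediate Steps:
$q{\left(d \right)} = -11$ ($q{\left(d \right)} = -3 - 8 = -11$)
$h{\left(y,L \right)} = 6 y L^{2}$ ($h{\left(y,L \right)} = 6 L L y = 6 L^{2} y = 6 y L^{2}$)
$b{\left(G \right)} = -11$
$r{\left(C \right)} = 10 - 48 C$ ($r{\left(C \right)} = - 2 \left(6 C \left(-2\right)^{2} - 5\right) = - 2 \left(6 C 4 - 5\right) = - 2 \left(24 C - 5\right) = - 2 \left(-5 + 24 C\right) = 10 - 48 C$)
$\sqrt{r{\left(Q{\left(-6,\left(-4\right) \left(-5\right) \right)} \right)} + b{\left(138 \right)}} = \sqrt{\left(10 - 288\right) - 11} = \sqrt{-278 - 11} = \sqrt{-289} = 17 i$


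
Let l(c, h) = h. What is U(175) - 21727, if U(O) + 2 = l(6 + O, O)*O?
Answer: 8896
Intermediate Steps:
U(O) = -2 + O**2 (U(O) = -2 + O*O = -2 + O**2)
U(175) - 21727 = (-2 + 175**2) - 21727 = (-2 + 30625) - 21727 = 30623 - 21727 = 8896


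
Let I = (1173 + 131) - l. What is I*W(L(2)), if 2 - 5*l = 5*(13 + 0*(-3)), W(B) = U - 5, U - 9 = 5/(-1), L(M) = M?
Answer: -6583/5 ≈ -1316.6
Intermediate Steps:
U = 4 (U = 9 + 5/(-1) = 9 + 5*(-1) = 9 - 5 = 4)
W(B) = -1 (W(B) = 4 - 5 = -1)
l = -63/5 (l = ⅖ - (13 + 0*(-3)) = ⅖ - (13 + 0) = ⅖ - 13 = -63/5 ≈ -12.600)
I = 6583/5 (I = (1173 + 131) - 1*(-63/5) = 1304 + 63/5 = 6583/5 ≈ 1316.6)
I*W(L(2)) = (6583/5)*(-1) = -6583/5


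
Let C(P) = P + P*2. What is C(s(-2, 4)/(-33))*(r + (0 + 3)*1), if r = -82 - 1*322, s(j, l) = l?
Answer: 1604/11 ≈ 145.82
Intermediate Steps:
r = -404 (r = -82 - 322 = -404)
C(P) = 3*P (C(P) = P + 2*P = 3*P)
C(s(-2, 4)/(-33))*(r + (0 + 3)*1) = (3*(4/(-33)))*(-404 + (0 + 3)*1) = (3*(4*(-1/33)))*(-404 + 3*1) = (3*(-4/33))*(-404 + 3) = -4/11*(-401) = 1604/11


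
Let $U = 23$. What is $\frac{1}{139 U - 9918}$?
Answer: $- \frac{1}{6721} \approx -0.00014879$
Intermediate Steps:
$\frac{1}{139 U - 9918} = \frac{1}{139 \cdot 23 - 9918} = \frac{1}{3197 - 9918} = \frac{1}{-6721} = - \frac{1}{6721}$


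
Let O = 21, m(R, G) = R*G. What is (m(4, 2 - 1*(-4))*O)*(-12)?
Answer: -6048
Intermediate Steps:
m(R, G) = G*R
(m(4, 2 - 1*(-4))*O)*(-12) = (((2 - 1*(-4))*4)*21)*(-12) = (((2 + 4)*4)*21)*(-12) = ((6*4)*21)*(-12) = (24*21)*(-12) = 504*(-12) = -6048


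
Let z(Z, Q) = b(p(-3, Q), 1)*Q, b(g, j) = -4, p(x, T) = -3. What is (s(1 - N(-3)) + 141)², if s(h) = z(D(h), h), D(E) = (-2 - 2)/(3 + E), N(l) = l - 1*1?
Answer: 14641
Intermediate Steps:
N(l) = -1 + l (N(l) = l - 1 = -1 + l)
D(E) = -4/(3 + E)
z(Z, Q) = -4*Q
s(h) = -4*h
(s(1 - N(-3)) + 141)² = (-4*(1 - (-1 - 3)) + 141)² = (-4*(1 - 1*(-4)) + 141)² = (-4*(1 + 4) + 141)² = (-4*5 + 141)² = (-20 + 141)² = 121² = 14641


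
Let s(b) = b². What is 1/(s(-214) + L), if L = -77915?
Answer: -1/32119 ≈ -3.1134e-5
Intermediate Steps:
1/(s(-214) + L) = 1/((-214)² - 77915) = 1/(45796 - 77915) = 1/(-32119) = -1/32119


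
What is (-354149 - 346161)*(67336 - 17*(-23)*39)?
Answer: -57835101350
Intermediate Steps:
(-354149 - 346161)*(67336 - 17*(-23)*39) = -700310*(67336 + 391*39) = -700310*(67336 + 15249) = -700310*82585 = -57835101350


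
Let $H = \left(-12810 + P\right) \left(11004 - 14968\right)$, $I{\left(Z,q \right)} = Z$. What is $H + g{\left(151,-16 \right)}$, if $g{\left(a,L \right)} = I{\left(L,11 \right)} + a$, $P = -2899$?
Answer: $62270611$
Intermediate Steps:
$H = 62270476$ ($H = \left(-12810 - 2899\right) \left(11004 - 14968\right) = \left(-15709\right) \left(-3964\right) = 62270476$)
$g{\left(a,L \right)} = L + a$
$H + g{\left(151,-16 \right)} = 62270476 + \left(-16 + 151\right) = 62270476 + 135 = 62270611$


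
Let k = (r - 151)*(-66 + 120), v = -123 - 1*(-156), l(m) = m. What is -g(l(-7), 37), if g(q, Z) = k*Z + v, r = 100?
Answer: 101865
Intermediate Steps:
v = 33 (v = -123 + 156 = 33)
k = -2754 (k = (100 - 151)*(-66 + 120) = -51*54 = -2754)
g(q, Z) = 33 - 2754*Z (g(q, Z) = -2754*Z + 33 = 33 - 2754*Z)
-g(l(-7), 37) = -(33 - 2754*37) = -(33 - 101898) = -1*(-101865) = 101865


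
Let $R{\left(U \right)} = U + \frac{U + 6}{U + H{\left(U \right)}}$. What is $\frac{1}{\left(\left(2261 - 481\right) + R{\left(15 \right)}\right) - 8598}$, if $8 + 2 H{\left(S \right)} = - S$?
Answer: $- \frac{1}{6797} \approx -0.00014712$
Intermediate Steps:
$H{\left(S \right)} = -4 - \frac{S}{2}$ ($H{\left(S \right)} = -4 + \frac{\left(-1\right) S}{2} = -4 - \frac{S}{2}$)
$R{\left(U \right)} = U + \frac{6 + U}{-4 + \frac{U}{2}}$ ($R{\left(U \right)} = U + \frac{U + 6}{U - \left(4 + \frac{U}{2}\right)} = U + \frac{6 + U}{-4 + \frac{U}{2}}$)
$\frac{1}{\left(\left(2261 - 481\right) + R{\left(15 \right)}\right) - 8598} = \frac{1}{\left(\left(2261 - 481\right) + \frac{12 + 15^{2} - 90}{-8 + 15}\right) - 8598} = \frac{1}{\left(\left(2261 - 481\right) + \frac{12 + 225 - 90}{7}\right) - 8598} = \frac{1}{\left(1780 + \frac{1}{7} \cdot 147\right) - 8598} = \frac{1}{\left(1780 + 21\right) - 8598} = \frac{1}{1801 - 8598} = \frac{1}{-6797} = - \frac{1}{6797}$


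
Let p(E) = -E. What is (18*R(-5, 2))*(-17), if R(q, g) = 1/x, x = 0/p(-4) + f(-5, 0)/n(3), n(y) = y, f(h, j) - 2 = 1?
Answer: -306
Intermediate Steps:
f(h, j) = 3 (f(h, j) = 2 + 1 = 3)
x = 1 (x = 0/((-1*(-4))) + 3/3 = 0/4 + 3*(1/3) = 0*(1/4) + 1 = 0 + 1 = 1)
R(q, g) = 1 (R(q, g) = 1/1 = 1)
(18*R(-5, 2))*(-17) = (18*1)*(-17) = 18*(-17) = -306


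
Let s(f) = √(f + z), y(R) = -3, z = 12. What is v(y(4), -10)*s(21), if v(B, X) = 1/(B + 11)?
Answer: √33/8 ≈ 0.71807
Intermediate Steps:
v(B, X) = 1/(11 + B)
s(f) = √(12 + f) (s(f) = √(f + 12) = √(12 + f))
v(y(4), -10)*s(21) = √(12 + 21)/(11 - 3) = √33/8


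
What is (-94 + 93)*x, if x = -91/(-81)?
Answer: -91/81 ≈ -1.1235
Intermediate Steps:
x = 91/81 (x = -91*(-1/81) = 91/81 ≈ 1.1235)
(-94 + 93)*x = (-94 + 93)*(91/81) = -1*91/81 = -91/81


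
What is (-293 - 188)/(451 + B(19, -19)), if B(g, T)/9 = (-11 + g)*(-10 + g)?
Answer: -481/1099 ≈ -0.43767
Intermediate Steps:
B(g, T) = 9*(-11 + g)*(-10 + g) (B(g, T) = 9*((-11 + g)*(-10 + g)) = 9*(-11 + g)*(-10 + g))
(-293 - 188)/(451 + B(19, -19)) = (-293 - 188)/(451 + (990 - 189*19 + 9*19**2)) = -481/(451 + (990 - 3591 + 9*361)) = -481/(451 + (990 - 3591 + 3249)) = -481/(451 + 648) = -481/1099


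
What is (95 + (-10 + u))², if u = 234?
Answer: 101761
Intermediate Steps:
(95 + (-10 + u))² = (95 + (-10 + 234))² = (95 + 224)² = 319² = 101761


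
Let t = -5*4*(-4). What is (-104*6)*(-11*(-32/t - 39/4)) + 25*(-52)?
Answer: -354848/5 ≈ -70970.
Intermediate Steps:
t = 80 (t = -20*(-4) = 80)
(-104*6)*(-11*(-32/t - 39/4)) + 25*(-52) = (-104*6)*(-11*(-32/80 - 39/4)) + 25*(-52) = -(-6864)*(-32*1/80 - 39*1/4) - 1300 = -(-6864)*(-2/5 - 39/4) - 1300 = -(-6864)*(-203)/20 - 1300 = -624*2233/20 - 1300 = -348348/5 - 1300 = -354848/5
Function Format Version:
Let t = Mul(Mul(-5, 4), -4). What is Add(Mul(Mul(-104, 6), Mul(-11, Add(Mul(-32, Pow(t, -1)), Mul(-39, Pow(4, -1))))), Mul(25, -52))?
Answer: Rational(-354848, 5) ≈ -70970.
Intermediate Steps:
t = 80 (t = Mul(-20, -4) = 80)
Add(Mul(Mul(-104, 6), Mul(-11, Add(Mul(-32, Pow(t, -1)), Mul(-39, Pow(4, -1))))), Mul(25, -52)) = Add(Mul(Mul(-104, 6), Mul(-11, Add(Mul(-32, Pow(80, -1)), Mul(-39, Pow(4, -1))))), Mul(25, -52)) = Add(Mul(-624, Mul(-11, Add(Mul(-32, Rational(1, 80)), Mul(-39, Rational(1, 4))))), -1300) = Add(Mul(-624, Mul(-11, Add(Rational(-2, 5), Rational(-39, 4)))), -1300) = Add(Mul(-624, Mul(-11, Rational(-203, 20))), -1300) = Add(Mul(-624, Rational(2233, 20)), -1300) = Add(Rational(-348348, 5), -1300) = Rational(-354848, 5)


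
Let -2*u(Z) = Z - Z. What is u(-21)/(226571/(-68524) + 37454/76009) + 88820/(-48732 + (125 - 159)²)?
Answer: -22205/11894 ≈ -1.8669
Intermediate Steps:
u(Z) = 0 (u(Z) = -(Z - Z)/2 = -½*0 = 0)
u(-21)/(226571/(-68524) + 37454/76009) + 88820/(-48732 + (125 - 159)²) = 0/(226571/(-68524) + 37454/76009) + 88820/(-48732 + (125 - 159)²) = 0/(226571*(-1/68524) + 37454*(1/76009)) + 88820/(-48732 + (-34)²) = 0/(-226571/68524 + 37454/76009) + 88820/(-48732 + 1156) = 0/(-14654937243/5208440716) + 88820/(-47576) = 0*(-5208440716/14654937243) + 88820*(-1/47576) = 0 - 22205/11894 = -22205/11894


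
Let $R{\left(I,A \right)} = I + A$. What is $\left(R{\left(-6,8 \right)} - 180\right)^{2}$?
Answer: $31684$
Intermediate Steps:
$R{\left(I,A \right)} = A + I$
$\left(R{\left(-6,8 \right)} - 180\right)^{2} = \left(\left(8 - 6\right) - 180\right)^{2} = \left(2 - 180\right)^{2} = \left(-178\right)^{2} = 31684$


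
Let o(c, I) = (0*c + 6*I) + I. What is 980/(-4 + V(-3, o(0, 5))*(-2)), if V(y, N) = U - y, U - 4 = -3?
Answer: -245/3 ≈ -81.667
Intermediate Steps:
U = 1 (U = 4 - 3 = 1)
o(c, I) = 7*I (o(c, I) = (0 + 6*I) + I = 6*I + I = 7*I)
V(y, N) = 1 - y
980/(-4 + V(-3, o(0, 5))*(-2)) = 980/(-4 + (1 - 1*(-3))*(-2)) = 980/(-4 + (1 + 3)*(-2)) = 980/(-4 + 4*(-2)) = 980/(-4 - 8) = 980/(-12) = 980*(-1/12) = -245/3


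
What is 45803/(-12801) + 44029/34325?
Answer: -1008572746/439394325 ≈ -2.2954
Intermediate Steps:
45803/(-12801) + 44029/34325 = 45803*(-1/12801) + 44029*(1/34325) = -45803/12801 + 44029/34325 = -1008572746/439394325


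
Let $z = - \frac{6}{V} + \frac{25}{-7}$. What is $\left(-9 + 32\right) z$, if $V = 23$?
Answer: $- \frac{617}{7} \approx -88.143$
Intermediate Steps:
$z = - \frac{617}{161}$ ($z = - \frac{6}{23} + \frac{25}{-7} = \left(-6\right) \frac{1}{23} + 25 \left(- \frac{1}{7}\right) = - \frac{6}{23} - \frac{25}{7} = - \frac{617}{161} \approx -3.8323$)
$\left(-9 + 32\right) z = \left(-9 + 32\right) \left(- \frac{617}{161}\right) = 23 \left(- \frac{617}{161}\right) = - \frac{617}{7}$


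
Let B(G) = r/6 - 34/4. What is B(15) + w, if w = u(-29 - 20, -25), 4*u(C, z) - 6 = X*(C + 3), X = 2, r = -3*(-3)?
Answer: -57/2 ≈ -28.500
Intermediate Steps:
r = 9
B(G) = -7 (B(G) = 9/6 - 34/4 = 9*(⅙) - 34*¼ = 3/2 - 17/2 = -7)
u(C, z) = 3 + C/2 (u(C, z) = 3/2 + (2*(C + 3))/4 = 3/2 + (2*(3 + C))/4 = 3/2 + (6 + 2*C)/4 = 3/2 + (3/2 + C/2) = 3 + C/2)
w = -43/2 (w = 3 + (-29 - 20)/2 = 3 + (½)*(-49) = 3 - 49/2 = -43/2 ≈ -21.500)
B(15) + w = -7 - 43/2 = -57/2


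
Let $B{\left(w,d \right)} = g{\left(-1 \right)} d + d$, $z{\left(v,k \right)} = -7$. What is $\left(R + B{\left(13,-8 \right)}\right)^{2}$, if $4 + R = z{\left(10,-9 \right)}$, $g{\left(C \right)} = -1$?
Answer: $121$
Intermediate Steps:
$B{\left(w,d \right)} = 0$ ($B{\left(w,d \right)} = - d + d = 0$)
$R = -11$ ($R = -4 - 7 = -11$)
$\left(R + B{\left(13,-8 \right)}\right)^{2} = \left(-11 + 0\right)^{2} = \left(-11\right)^{2} = 121$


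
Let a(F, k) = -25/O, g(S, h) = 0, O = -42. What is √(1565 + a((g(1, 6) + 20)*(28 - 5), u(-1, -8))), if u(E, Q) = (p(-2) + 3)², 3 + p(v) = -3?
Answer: √2761710/42 ≈ 39.568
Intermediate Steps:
p(v) = -6 (p(v) = -3 - 3 = -6)
u(E, Q) = 9 (u(E, Q) = (-6 + 3)² = (-3)² = 9)
a(F, k) = 25/42 (a(F, k) = -25/(-42) = -25*(-1/42) = 25/42)
√(1565 + a((g(1, 6) + 20)*(28 - 5), u(-1, -8))) = √(1565 + 25/42) = √(65755/42) = √2761710/42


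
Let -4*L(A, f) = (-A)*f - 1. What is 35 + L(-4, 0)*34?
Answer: 87/2 ≈ 43.500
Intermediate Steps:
L(A, f) = 1/4 + A*f/4 (L(A, f) = -((-A)*f - 1)/4 = -(-A*f - 1)/4 = -(-1 - A*f)/4 = 1/4 + A*f/4)
35 + L(-4, 0)*34 = 35 + (1/4 + (1/4)*(-4)*0)*34 = 35 + (1/4 + 0)*34 = 35 + (1/4)*34 = 35 + 17/2 = 87/2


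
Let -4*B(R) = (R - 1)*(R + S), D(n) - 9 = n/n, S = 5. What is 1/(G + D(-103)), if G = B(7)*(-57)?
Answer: 1/1036 ≈ 0.00096525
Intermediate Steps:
D(n) = 10 (D(n) = 9 + n/n = 9 + 1 = 10)
B(R) = -(-1 + R)*(5 + R)/4 (B(R) = -(R - 1)*(R + 5)/4 = -(-1 + R)*(5 + R)/4)
G = 1026 (G = (5/4 - 1*7 - 1/4*7**2)*(-57) = (5/4 - 7 - 1/4*49)*(-57) = (5/4 - 7 - 49/4)*(-57) = -18*(-57) = 1026)
1/(G + D(-103)) = 1/(1026 + 10) = 1/1036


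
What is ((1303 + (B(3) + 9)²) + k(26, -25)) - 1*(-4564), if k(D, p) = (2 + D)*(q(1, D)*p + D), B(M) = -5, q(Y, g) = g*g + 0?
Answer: -466589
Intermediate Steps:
q(Y, g) = g² (q(Y, g) = g² + 0 = g²)
k(D, p) = (2 + D)*(D + p*D²) (k(D, p) = (2 + D)*(D²*p + D) = (2 + D)*(p*D² + D) = (2 + D)*(D + p*D²))
((1303 + (B(3) + 9)²) + k(26, -25)) - 1*(-4564) = ((1303 + (-5 + 9)²) + 26*(2 + 26 - 25*26² + 2*26*(-25))) - 1*(-4564) = ((1303 + 4²) + 26*(2 + 26 - 25*676 - 1300)) + 4564 = ((1303 + 16) + 26*(2 + 26 - 16900 - 1300)) + 4564 = (1319 + 26*(-18172)) + 4564 = (1319 - 472472) + 4564 = -471153 + 4564 = -466589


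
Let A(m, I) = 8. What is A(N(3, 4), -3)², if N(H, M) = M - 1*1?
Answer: 64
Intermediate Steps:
N(H, M) = -1 + M (N(H, M) = M - 1 = -1 + M)
A(N(3, 4), -3)² = 8² = 64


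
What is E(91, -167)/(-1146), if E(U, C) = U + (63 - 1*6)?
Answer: -74/573 ≈ -0.12914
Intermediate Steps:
E(U, C) = 57 + U (E(U, C) = U + (63 - 6) = U + 57 = 57 + U)
E(91, -167)/(-1146) = (57 + 91)/(-1146) = 148*(-1/1146) = -74/573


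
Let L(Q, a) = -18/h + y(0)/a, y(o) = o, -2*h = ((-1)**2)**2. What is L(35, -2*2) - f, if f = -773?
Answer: 809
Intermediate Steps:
h = -1/2 (h = -((-1)**2)**2/2 = -1/2*1**2 = -1/2*1 = -1/2 ≈ -0.50000)
L(Q, a) = 36 (L(Q, a) = -18/(-1/2) + 0/a = -18*(-2) + 0 = 36 + 0 = 36)
L(35, -2*2) - f = 36 - 1*(-773) = 36 + 773 = 809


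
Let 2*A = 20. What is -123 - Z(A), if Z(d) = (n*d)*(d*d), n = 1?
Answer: -1123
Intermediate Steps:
A = 10 (A = (½)*20 = 10)
Z(d) = d³ (Z(d) = (1*d)*(d*d) = d*d² = d³)
-123 - Z(A) = -123 - 1*10³ = -123 - 1*1000 = -123 - 1000 = -1123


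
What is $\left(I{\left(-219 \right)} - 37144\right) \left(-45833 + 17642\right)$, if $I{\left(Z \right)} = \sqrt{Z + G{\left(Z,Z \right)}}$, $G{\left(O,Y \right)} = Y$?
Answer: $1047126504 - 28191 i \sqrt{438} \approx 1.0471 \cdot 10^{9} - 5.8999 \cdot 10^{5} i$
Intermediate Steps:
$I{\left(Z \right)} = \sqrt{2} \sqrt{Z}$ ($I{\left(Z \right)} = \sqrt{Z + Z} = \sqrt{2 Z} = \sqrt{2} \sqrt{Z}$)
$\left(I{\left(-219 \right)} - 37144\right) \left(-45833 + 17642\right) = \left(\sqrt{2} \sqrt{-219} - 37144\right) \left(-45833 + 17642\right) = \left(\sqrt{2} i \sqrt{219} - 37144\right) \left(-28191\right) = \left(i \sqrt{438} - 37144\right) \left(-28191\right) = \left(-37144 + i \sqrt{438}\right) \left(-28191\right) = 1047126504 - 28191 i \sqrt{438}$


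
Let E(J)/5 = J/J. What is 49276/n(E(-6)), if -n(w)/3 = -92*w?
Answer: 12319/345 ≈ 35.707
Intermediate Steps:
E(J) = 5 (E(J) = 5*(J/J) = 5*1 = 5)
n(w) = 276*w (n(w) = -(-276)*w = 276*w)
49276/n(E(-6)) = 49276/((276*5)) = 49276/1380 = 49276*(1/1380) = 12319/345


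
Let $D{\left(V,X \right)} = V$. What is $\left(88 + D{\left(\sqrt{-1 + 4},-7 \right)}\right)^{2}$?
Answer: $\left(88 + \sqrt{3}\right)^{2} \approx 8051.8$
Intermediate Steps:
$\left(88 + D{\left(\sqrt{-1 + 4},-7 \right)}\right)^{2} = \left(88 + \sqrt{-1 + 4}\right)^{2} = \left(88 + \sqrt{3}\right)^{2}$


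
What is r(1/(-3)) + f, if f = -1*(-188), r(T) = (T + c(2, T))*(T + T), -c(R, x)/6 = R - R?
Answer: 1694/9 ≈ 188.22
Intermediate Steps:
c(R, x) = 0 (c(R, x) = -6*(R - R) = -6*0 = 0)
r(T) = 2*T² (r(T) = (T + 0)*(T + T) = T*(2*T) = 2*T²)
f = 188
r(1/(-3)) + f = 2*(1/(-3))² + 188 = 2*(-⅓)² + 188 = 2*(⅑) + 188 = 2/9 + 188 = 1694/9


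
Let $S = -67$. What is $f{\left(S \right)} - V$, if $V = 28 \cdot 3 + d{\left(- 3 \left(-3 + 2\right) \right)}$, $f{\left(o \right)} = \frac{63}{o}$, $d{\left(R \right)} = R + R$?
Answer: $- \frac{6093}{67} \approx -90.94$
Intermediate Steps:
$d{\left(R \right)} = 2 R$
$V = 90$ ($V = 28 \cdot 3 + 2 \left(- 3 \left(-3 + 2\right)\right) = 84 + 2 \left(\left(-3\right) \left(-1\right)\right) = 84 + 2 \cdot 3 = 84 + 6 = 90$)
$f{\left(S \right)} - V = \frac{63}{-67} - 90 = 63 \left(- \frac{1}{67}\right) - 90 = - \frac{63}{67} - 90 = - \frac{6093}{67}$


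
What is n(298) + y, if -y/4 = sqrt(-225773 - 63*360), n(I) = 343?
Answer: 343 - 4*I*sqrt(248453) ≈ 343.0 - 1993.8*I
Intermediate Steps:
y = -4*I*sqrt(248453) (y = -4*sqrt(-225773 - 63*360) = -4*sqrt(-225773 - 22680) = -4*I*sqrt(248453) ≈ -1993.8*I)
n(298) + y = 343 - 4*I*sqrt(248453)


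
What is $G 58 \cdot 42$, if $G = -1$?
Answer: $-2436$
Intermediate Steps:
$G 58 \cdot 42 = \left(-1\right) 58 \cdot 42 = \left(-58\right) 42 = -2436$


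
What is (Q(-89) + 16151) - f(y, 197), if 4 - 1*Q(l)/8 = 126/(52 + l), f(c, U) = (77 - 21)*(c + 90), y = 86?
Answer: 235107/37 ≈ 6354.2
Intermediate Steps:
f(c, U) = 5040 + 56*c (f(c, U) = 56*(90 + c) = 5040 + 56*c)
Q(l) = 32 - 1008/(52 + l)
(Q(-89) + 16151) - f(y, 197) = (16*(41 + 2*(-89))/(52 - 89) + 16151) - (5040 + 56*86) = (16*(41 - 178)/(-37) + 16151) - (5040 + 4816) = (16*(-1/37)*(-137) + 16151) - 1*9856 = (2192/37 + 16151) - 9856 = 599779/37 - 9856 = 235107/37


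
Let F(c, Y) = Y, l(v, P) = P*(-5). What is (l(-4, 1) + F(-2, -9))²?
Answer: 196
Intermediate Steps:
l(v, P) = -5*P
(l(-4, 1) + F(-2, -9))² = (-5*1 - 9)² = (-5 - 9)² = (-14)² = 196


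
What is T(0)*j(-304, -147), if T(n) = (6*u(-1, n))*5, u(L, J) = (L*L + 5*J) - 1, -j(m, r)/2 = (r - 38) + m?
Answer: 0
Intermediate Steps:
j(m, r) = 76 - 2*m - 2*r (j(m, r) = -2*((r - 38) + m) = -2*((-38 + r) + m) = -2*(-38 + m + r) = 76 - 2*m - 2*r)
u(L, J) = -1 + L**2 + 5*J (u(L, J) = (L**2 + 5*J) - 1 = -1 + L**2 + 5*J)
T(n) = 150*n (T(n) = (6*(-1 + (-1)**2 + 5*n))*5 = (6*(-1 + 1 + 5*n))*5 = (6*(5*n))*5 = (30*n)*5 = 150*n)
T(0)*j(-304, -147) = (150*0)*(76 - 2*(-304) - 2*(-147)) = 0*(76 + 608 + 294) = 0*978 = 0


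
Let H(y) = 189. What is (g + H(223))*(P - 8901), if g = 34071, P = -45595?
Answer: -1867032960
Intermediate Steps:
(g + H(223))*(P - 8901) = (34071 + 189)*(-45595 - 8901) = 34260*(-54496) = -1867032960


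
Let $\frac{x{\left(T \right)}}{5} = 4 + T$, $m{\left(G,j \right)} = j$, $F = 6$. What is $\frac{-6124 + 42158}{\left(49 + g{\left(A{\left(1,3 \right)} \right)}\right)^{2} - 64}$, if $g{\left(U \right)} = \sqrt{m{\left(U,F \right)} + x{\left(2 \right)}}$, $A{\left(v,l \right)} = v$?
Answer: $\frac{36034}{2961} \approx 12.17$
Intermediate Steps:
$x{\left(T \right)} = 20 + 5 T$ ($x{\left(T \right)} = 5 \left(4 + T\right) = 20 + 5 T$)
$g{\left(U \right)} = 6$ ($g{\left(U \right)} = \sqrt{6 + \left(20 + 5 \cdot 2\right)} = \sqrt{6 + \left(20 + 10\right)} = \sqrt{6 + 30} = \sqrt{36} = 6$)
$\frac{-6124 + 42158}{\left(49 + g{\left(A{\left(1,3 \right)} \right)}\right)^{2} - 64} = \frac{-6124 + 42158}{\left(49 + 6\right)^{2} - 64} = \frac{36034}{55^{2} - 64} = \frac{36034}{3025 - 64} = \frac{36034}{2961}$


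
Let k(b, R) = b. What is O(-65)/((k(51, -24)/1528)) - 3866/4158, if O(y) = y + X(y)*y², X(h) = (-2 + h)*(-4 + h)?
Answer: 20682629374579/35343 ≈ 5.8520e+8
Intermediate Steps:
X(h) = (-4 + h)*(-2 + h)
O(y) = y + y²*(8 + y² - 6*y) (O(y) = y + (8 + y² - 6*y)*y² = y + y²*(8 + y² - 6*y))
O(-65)/((k(51, -24)/1528)) - 3866/4158 = (-65*(1 - 65*(8 + (-65)² - 6*(-65))))/((51/1528)) - 3866/4158 = (-65*(1 - 65*(8 + 4225 + 390)))/((51*(1/1528))) - 3866*1/4158 = (-65*(1 - 65*4623))/(51/1528) - 1933/2079 = -65*(1 - 300495)*(1528/51) - 1933/2079 = -65*(-300494)*(1528/51) - 1933/2079 = 19532110*(1528/51) - 1933/2079 = 29845064080/51 - 1933/2079 = 20682629374579/35343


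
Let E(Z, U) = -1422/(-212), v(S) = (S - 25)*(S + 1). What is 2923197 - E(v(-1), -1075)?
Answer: 309858171/106 ≈ 2.9232e+6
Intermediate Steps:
v(S) = (1 + S)*(-25 + S) (v(S) = (-25 + S)*(1 + S) = (1 + S)*(-25 + S))
E(Z, U) = 711/106 (E(Z, U) = -1422*(-1/212) = 711/106)
2923197 - E(v(-1), -1075) = 2923197 - 1*711/106 = 2923197 - 711/106 = 309858171/106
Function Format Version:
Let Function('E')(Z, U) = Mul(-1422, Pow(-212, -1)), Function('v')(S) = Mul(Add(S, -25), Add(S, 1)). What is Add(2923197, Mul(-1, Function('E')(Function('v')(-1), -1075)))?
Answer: Rational(309858171, 106) ≈ 2.9232e+6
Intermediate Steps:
Function('v')(S) = Mul(Add(1, S), Add(-25, S)) (Function('v')(S) = Mul(Add(-25, S), Add(1, S)) = Mul(Add(1, S), Add(-25, S)))
Function('E')(Z, U) = Rational(711, 106) (Function('E')(Z, U) = Mul(-1422, Rational(-1, 212)) = Rational(711, 106))
Add(2923197, Mul(-1, Function('E')(Function('v')(-1), -1075))) = Add(2923197, Mul(-1, Rational(711, 106))) = Add(2923197, Rational(-711, 106)) = Rational(309858171, 106)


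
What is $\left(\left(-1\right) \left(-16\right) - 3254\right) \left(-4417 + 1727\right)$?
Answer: $8710220$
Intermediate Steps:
$\left(\left(-1\right) \left(-16\right) - 3254\right) \left(-4417 + 1727\right) = \left(16 - 3254\right) \left(-2690\right) = \left(-3238\right) \left(-2690\right) = 8710220$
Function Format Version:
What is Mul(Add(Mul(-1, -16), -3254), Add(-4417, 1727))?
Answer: 8710220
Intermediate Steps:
Mul(Add(Mul(-1, -16), -3254), Add(-4417, 1727)) = Mul(Add(16, -3254), -2690) = Mul(-3238, -2690) = 8710220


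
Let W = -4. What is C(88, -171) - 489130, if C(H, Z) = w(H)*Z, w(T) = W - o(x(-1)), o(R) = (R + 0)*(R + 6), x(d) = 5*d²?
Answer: -479041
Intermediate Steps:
o(R) = R*(6 + R)
w(T) = -59 (w(T) = -4 - 5*(-1)²*(6 + 5*(-1)²) = -4 - 5*1*(6 + 5*1) = -4 - 5*(6 + 5) = -4 - 5*11 = -4 - 1*55 = -4 - 55 = -59)
C(H, Z) = -59*Z
C(88, -171) - 489130 = -59*(-171) - 489130 = 10089 - 489130 = -479041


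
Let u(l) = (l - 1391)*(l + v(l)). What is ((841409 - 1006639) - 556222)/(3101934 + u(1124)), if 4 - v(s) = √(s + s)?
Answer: -56128123906/217891253247 + 10701538*√562/217891253247 ≈ -0.25643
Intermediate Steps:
v(s) = 4 - √2*√s (v(s) = 4 - √(s + s) = 4 - √(2*s) = 4 - √2*√s)
u(l) = (-1391 + l)*(4 + l - √2*√l) (u(l) = (l - 1391)*(l + (4 - √2*√l)) = (-1391 + l)*(4 + l - √2*√l))
((841409 - 1006639) - 556222)/(3101934 + u(1124)) = ((841409 - 1006639) - 556222)/(3101934 + (-5564 + 1124² - 1387*1124 - √2*1124^(3/2) + 1391*√2*√1124)) = (-165230 - 556222)/(3101934 + (-5564 + 1263376 - 1558988 - √2*2248*√281 + 1391*√2*(2*√281))) = -721452/(3101934 + (-5564 + 1263376 - 1558988 - 2248*√562 + 2782*√562)) = -721452/(3101934 + (-301176 + 534*√562)) = -721452/(2800758 + 534*√562)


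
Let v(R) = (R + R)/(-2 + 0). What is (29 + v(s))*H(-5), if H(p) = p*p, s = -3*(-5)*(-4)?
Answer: 2225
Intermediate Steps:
s = -60 (s = 15*(-4) = -60)
v(R) = -R (v(R) = (2*R)/(-2) = (2*R)*(-½) = -R)
H(p) = p²
(29 + v(s))*H(-5) = (29 - 1*(-60))*(-5)² = (29 + 60)*25 = 89*25 = 2225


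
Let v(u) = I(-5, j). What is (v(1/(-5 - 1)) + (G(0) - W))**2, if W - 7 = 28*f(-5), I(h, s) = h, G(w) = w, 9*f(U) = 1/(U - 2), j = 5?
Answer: 10816/81 ≈ 133.53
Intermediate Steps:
f(U) = 1/(9*(-2 + U)) (f(U) = 1/(9*(U - 2)) = 1/(9*(-2 + U)))
v(u) = -5
W = 59/9 (W = 7 + 28*(1/(9*(-2 - 5))) = 7 + 28*((1/9)/(-7)) = 7 + 28*((1/9)*(-1/7)) = 7 + 28*(-1/63) = 7 - 4/9 = 59/9 ≈ 6.5556)
(v(1/(-5 - 1)) + (G(0) - W))**2 = (-5 + (0 - 1*59/9))**2 = (-5 + (0 - 59/9))**2 = (-5 - 59/9)**2 = (-104/9)**2 = 10816/81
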